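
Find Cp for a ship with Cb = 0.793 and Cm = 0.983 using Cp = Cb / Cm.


Formula: Cp = Cb / Cm
Substituting: Cp = 0.793 / 0.983
Result: Cp ≈ 0.80671 (5 s.f.)

0.80671


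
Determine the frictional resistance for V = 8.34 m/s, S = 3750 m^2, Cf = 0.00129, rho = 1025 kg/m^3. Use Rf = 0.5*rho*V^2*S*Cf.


Formula: Rf = 0.5 * rho * V^2 * S * Cf
Step 1 — V^2 = 8.34^2 = 69.5556
Step 2 — 0.5 * rho * V^2 = 0.5 * 1025 * 69.5556 = 35647.245
Step 3 — Rf = 35647.245 * 3750 * 0.00129 ≈ 172440 N (5 s.f.)

172440 N


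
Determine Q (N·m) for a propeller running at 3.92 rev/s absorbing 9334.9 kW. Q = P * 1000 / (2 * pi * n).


Formula: Q = P_W / (2 * pi * n)
Step 1 — P_W = 9334.9 kW * 1000 = 9334900.0 W
Step 2 — 2 * pi * n = 2 * pi * 3.92 = 24.630086
Step 3 — Q = 9334900.0 / 24.630086 ≈ 379000 N·m (5 s.f.)

379000 N·m


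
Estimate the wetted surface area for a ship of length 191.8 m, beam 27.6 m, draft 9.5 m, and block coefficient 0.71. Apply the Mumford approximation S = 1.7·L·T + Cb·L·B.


Formula: S = 1.7*L*T + V/T with V = Cb*L*B*T, i.e. S = L * (1.7*T + Cb*B)
Step 1 — 1.7*T = 1.7 * 9.5 = 16.15 m
Step 2 — Cb*B = 0.71 * 27.6 = 19.596 m
Step 3 — 1.7*T + Cb*B = 16.15 + 19.596 = 35.746 m
Step 4 — S = 191.8 * 35.746 ≈ 6856.1 m^2 (5 s.f.)

6856.1 m^2


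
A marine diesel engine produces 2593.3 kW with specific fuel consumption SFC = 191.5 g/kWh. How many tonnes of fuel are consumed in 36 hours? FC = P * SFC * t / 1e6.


Formula: FC (tonnes) = P * SFC * t / 1,000,000
Step 1 — P * SFC * t = 2593.3 * 191.5 * 36 = 17878210.2 g
Step 2 — FC (tonnes) = 17878210.2 / 1,000,000 ≈ 17.878 tonnes (5 s.f.)

17.878 tonnes


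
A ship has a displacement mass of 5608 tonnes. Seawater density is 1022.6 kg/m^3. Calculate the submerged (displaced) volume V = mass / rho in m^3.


Formula: V = mass / rho
Step 1 — convert tonnes to kg: 5608 t * 1000 = 5608000 kg
Step 2 — V = 5608000 / 1022.6 ≈ 5484.1 m^3 (5 s.f.)

5484.1 m^3


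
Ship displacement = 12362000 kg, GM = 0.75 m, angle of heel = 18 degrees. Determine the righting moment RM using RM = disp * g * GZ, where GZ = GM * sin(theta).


Formula: GZ = GM * sin(theta); RM = disp * g * GZ
Step 1 — GZ = 0.75 * sin(18°) = 0.75 * 0.309017 = 0.231763 m
Step 2 — RM = 12362000 * 9.81 * 0.231763 ≈ 28106000 N·m (5 s.f.)

28106000 N·m


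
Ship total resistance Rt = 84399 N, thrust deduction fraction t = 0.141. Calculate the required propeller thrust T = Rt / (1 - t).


Formula: T = Rt / (1 - t)
Step 1 — (1 - t) = 1 - 0.141 = 0.859
Step 2 — T = 84399 / 0.859 ≈ 98253 N (5 s.f.)

98253 N


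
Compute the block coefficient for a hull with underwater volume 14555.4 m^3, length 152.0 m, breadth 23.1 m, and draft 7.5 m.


Formula: Cb = V / (L * B * T)
Step 1 — L * B * T = 152.0 * 23.1 * 7.5 = 26334.0 m^3
Step 2 — Cb = 14555.4 / 26334.0 ≈ 0.55272 (5 s.f.)

0.55272


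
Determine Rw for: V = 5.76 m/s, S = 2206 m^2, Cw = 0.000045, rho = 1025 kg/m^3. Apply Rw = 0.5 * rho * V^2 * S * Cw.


Formula: Rw = 0.5 * rho * V^2 * S * Cw
Step 1 — V^2 = 5.76^2 = 33.1776
Step 2 — 0.5 * rho * V^2 = 0.5 * 1025 * 33.1776 = 17003.52
Step 3 — Rw = 17003.52 * 2206 * 0.000045 ≈ 1687.9 N (5 s.f.)

1687.9 N


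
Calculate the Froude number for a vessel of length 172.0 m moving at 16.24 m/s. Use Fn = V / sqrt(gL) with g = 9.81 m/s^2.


Formula: Fn = V / sqrt(g * L)
Step 1 — g * L = 9.81 * 172.0 = 1687.32
Step 2 — sqrt(g * L) = sqrt(1687.32) = 41.077001
Step 3 — Fn = 16.24 / 41.077001 ≈ 0.39536 (5 s.f.)

0.39536


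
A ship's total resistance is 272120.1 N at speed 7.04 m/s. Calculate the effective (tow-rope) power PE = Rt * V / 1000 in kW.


Formula: PE = Rt * V / 1000 (kW)
Step 1 — PE (W) = 272120.1 * 7.04 = 1915725.504 W
Step 2 — PE (kW) = 1915725.504 / 1000 ≈ 1915.7 kW (5 s.f.)

1915.7 kW


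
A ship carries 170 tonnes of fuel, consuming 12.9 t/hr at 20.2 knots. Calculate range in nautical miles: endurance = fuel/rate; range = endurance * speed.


Formula: endurance = fuel / rate; range = endurance * speed
Step 1 — endurance = 170 / 12.9 = 13.1783 hours
Step 2 — range = 13.1783 * 20.2 ≈ 266.20 nautical miles (5 s.f.)

266.20 NM


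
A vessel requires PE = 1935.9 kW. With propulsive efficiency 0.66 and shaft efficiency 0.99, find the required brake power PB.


Formula: PB = PE / (eta_D * eta_S)
Step 1 — combined efficiency = eta_D * eta_S = 0.66 * 0.99 = 0.6534
Step 2 — PB = 1935.9 / 0.6534 ≈ 2962.8 kW (5 s.f.)

2962.8 kW


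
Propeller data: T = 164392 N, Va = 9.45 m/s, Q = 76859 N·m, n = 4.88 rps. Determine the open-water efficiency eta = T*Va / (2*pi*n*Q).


Formula: eta = T * Va / (2 * pi * n * Q)
Step 1 — numerator = T * Va = 164392 * 9.45 = 1553504.4
Step 2 — 2 * pi * n = 2 * pi * 4.88 = 30.661944
Step 3 — denominator = 30.661944 * 76859 = 2356646.35
Step 4 — eta = 1553504.4 / 2356646.35 ≈ 0.65920 (5 s.f.)

0.65920


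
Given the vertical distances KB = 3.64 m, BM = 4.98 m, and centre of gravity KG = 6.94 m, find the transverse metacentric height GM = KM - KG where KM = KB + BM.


Formula: GM = KB + BM - KG
Step 1 — KM = KB + BM = 3.64 + 4.98 = 8.62 m
Step 2 — GM = KM - KG = 8.62 - 6.94 = 1.68 m

1.68 m


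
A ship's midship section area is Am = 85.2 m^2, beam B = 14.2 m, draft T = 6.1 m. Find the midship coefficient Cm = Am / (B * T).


Formula: Cm = Am / (B * T)
Step 1 — B * T = 14.2 * 6.1 = 86.62 m^2
Step 2 — Cm = 85.2 / 86.62 ≈ 0.98361 (5 s.f.)

0.98361


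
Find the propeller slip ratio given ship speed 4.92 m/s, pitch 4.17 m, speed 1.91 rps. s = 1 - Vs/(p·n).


Formula: s = 1 - Vs / (p * n)
Step 1 — p * n = 4.17 * 1.91 = 7.9647
Step 2 — Vs / (p*n) = 4.92 / 7.9647 = 0.617726 (6 d.p.)
Step 3 — s = 1 - 0.617726 = 0.382274

0.382274


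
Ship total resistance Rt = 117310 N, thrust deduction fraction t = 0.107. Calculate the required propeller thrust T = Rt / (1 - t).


Formula: T = Rt / (1 - t)
Step 1 — (1 - t) = 1 - 0.107 = 0.893
Step 2 — T = 117310 / 0.893 ≈ 131370 N (5 s.f.)

131370 N


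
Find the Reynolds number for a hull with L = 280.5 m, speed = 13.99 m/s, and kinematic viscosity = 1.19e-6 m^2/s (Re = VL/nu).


Formula: Re = V * L / nu
Step 1 — V * L = 13.99 * 280.5 = 3924.195 m^2/s
Step 2 — Re = 3924.195 / 1.19e-6 = 3.30e+09

3.30e+09


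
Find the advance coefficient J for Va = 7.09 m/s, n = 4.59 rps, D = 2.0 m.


Formula: J = Va / (n * D)
Step 1 — n * D = 4.59 * 2.0 = 9.18
Step 2 — J = 7.09 / 9.18 ≈ 0.77233 (5 s.f.)

0.77233


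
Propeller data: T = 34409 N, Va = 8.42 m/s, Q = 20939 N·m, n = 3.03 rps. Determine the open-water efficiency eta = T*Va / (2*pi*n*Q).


Formula: eta = T * Va / (2 * pi * n * Q)
Step 1 — numerator = T * Va = 34409 * 8.42 = 289723.78
Step 2 — 2 * pi * n = 2 * pi * 3.03 = 19.038051
Step 3 — denominator = 19.038051 * 20939 = 398637.75
Step 4 — eta = 289723.78 / 398637.75 ≈ 0.72678 (5 s.f.)

0.72678


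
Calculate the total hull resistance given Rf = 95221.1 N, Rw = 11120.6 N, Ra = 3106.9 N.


Formula: Rt = Rf + Rw + Ra
Substituting: Rt = 95221.1 + 11120.6 + 3106.9
Result: Rt = 109448.6 N

109448.6 N


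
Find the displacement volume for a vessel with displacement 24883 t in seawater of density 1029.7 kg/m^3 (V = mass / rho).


Formula: V = mass / rho
Step 1 — convert tonnes to kg: 24883 t * 1000 = 24883000 kg
Step 2 — V = 24883000 / 1029.7 ≈ 24165 m^3 (5 s.f.)

24165 m^3


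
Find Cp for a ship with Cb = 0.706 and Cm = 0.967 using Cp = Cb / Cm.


Formula: Cp = Cb / Cm
Substituting: Cp = 0.706 / 0.967
Result: Cp ≈ 0.73009 (5 s.f.)

0.73009


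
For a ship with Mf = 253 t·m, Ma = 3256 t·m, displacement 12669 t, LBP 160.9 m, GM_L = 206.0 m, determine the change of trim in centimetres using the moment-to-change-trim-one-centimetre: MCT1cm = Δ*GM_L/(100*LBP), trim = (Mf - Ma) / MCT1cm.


Formula: net trimming moment = Mf - Ma; MCT1cm = Δ*GM_L/(100*LBP); trim = net moment / MCT1cm
Step 1 — net trimming moment = 253 - 3256 = -3003 t·m
Step 2 — MCT1cm = 12669 * 206.0 / (100 * 160.9) = 162.201 t·m/cm
Step 3 — trim = -3003 / 162.201 ≈ -18.514 cm (5 s.f.)

-18.514 cm


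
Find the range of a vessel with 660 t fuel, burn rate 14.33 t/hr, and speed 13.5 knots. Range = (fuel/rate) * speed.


Formula: endurance = fuel / rate; range = endurance * speed
Step 1 — endurance = 660 / 14.33 = 46.0572 hours
Step 2 — range = 46.0572 * 13.5 ≈ 621.77 nautical miles (5 s.f.)

621.77 NM


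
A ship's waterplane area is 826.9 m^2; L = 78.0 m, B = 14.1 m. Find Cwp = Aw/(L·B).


Formula: Cwp = Aw / (L * B)
Step 1 — L * B = 78.0 * 14.1 = 1099.8 m^2
Step 2 — Cwp = 826.9 / 1099.8 ≈ 0.75186 (5 s.f.)

0.75186


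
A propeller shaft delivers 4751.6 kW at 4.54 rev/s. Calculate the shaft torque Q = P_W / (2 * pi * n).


Formula: Q = P_W / (2 * pi * n)
Step 1 — P_W = 4751.6 kW * 1000 = 4751600.0 W
Step 2 — 2 * pi * n = 2 * pi * 4.54 = 28.525661
Step 3 — Q = 4751600.0 / 28.525661 ≈ 166570 N·m (5 s.f.)

166570 N·m


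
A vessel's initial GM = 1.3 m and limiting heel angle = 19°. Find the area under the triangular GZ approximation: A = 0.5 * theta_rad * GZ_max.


Formula: GZ_max = GM * sin(theta); Area = 0.5 * theta_rad * GZ_max
Step 1 — GZ_max = 1.3 * sin(19°) = 1.3 * 0.325568 = 0.423238 m
Step 2 — theta_rad = 19 * pi/180 = 0.331613 rad
Step 3 — Area = 0.5 * 0.331613 * 0.423238 ≈ 0.070176 m·rad (5 s.f.)

0.070176 m·rad


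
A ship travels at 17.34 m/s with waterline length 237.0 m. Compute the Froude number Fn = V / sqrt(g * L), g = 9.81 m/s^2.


Formula: Fn = V / sqrt(g * L)
Step 1 — g * L = 9.81 * 237.0 = 2324.97
Step 2 — sqrt(g * L) = sqrt(2324.97) = 48.217943
Step 3 — Fn = 17.34 / 48.217943 ≈ 0.35962 (5 s.f.)

0.35962


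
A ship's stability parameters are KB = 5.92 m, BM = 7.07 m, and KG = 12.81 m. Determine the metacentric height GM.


Formula: GM = KB + BM - KG
Step 1 — KM = KB + BM = 5.92 + 7.07 = 12.99 m
Step 2 — GM = KM - KG = 12.99 - 12.81 = 0.18 m

0.18 m


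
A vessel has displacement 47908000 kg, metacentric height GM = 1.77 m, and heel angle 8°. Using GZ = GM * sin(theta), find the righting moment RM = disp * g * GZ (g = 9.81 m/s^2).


Formula: GZ = GM * sin(theta); RM = disp * g * GZ
Step 1 — GZ = 1.77 * sin(8°) = 1.77 * 0.139173 = 0.246336 m
Step 2 — RM = 47908000 * 9.81 * 0.246336 ≈ 115770000 N·m (5 s.f.)

115770000 N·m


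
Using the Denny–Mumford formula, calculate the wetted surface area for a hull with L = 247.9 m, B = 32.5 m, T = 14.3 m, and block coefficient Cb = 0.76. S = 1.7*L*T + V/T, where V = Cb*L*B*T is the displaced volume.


Formula: S = 1.7*L*T + V/T with V = Cb*L*B*T, i.e. S = L * (1.7*T + Cb*B)
Step 1 — 1.7*T = 1.7 * 14.3 = 24.31 m
Step 2 — Cb*B = 0.76 * 32.5 = 24.7 m
Step 3 — 1.7*T + Cb*B = 24.31 + 24.7 = 49.01 m
Step 4 — S = 247.9 * 49.01 ≈ 12150 m^2 (5 s.f.)

12150 m^2


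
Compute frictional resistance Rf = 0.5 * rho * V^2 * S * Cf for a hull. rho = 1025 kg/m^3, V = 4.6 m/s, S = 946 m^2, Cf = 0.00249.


Formula: Rf = 0.5 * rho * V^2 * S * Cf
Step 1 — V^2 = 4.6^2 = 21.16
Step 2 — 0.5 * rho * V^2 = 0.5 * 1025 * 21.16 = 10844.5
Step 3 — Rf = 10844.5 * 946 * 0.00249 ≈ 25545 N (5 s.f.)

25545 N


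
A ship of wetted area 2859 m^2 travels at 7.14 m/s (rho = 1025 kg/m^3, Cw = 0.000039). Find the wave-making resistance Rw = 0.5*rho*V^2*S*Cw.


Formula: Rw = 0.5 * rho * V^2 * S * Cw
Step 1 — V^2 = 7.14^2 = 50.9796
Step 2 — 0.5 * rho * V^2 = 0.5 * 1025 * 50.9796 = 26127.045
Step 3 — Rw = 26127.045 * 2859 * 0.000039 ≈ 2913.2 N (5 s.f.)

2913.2 N


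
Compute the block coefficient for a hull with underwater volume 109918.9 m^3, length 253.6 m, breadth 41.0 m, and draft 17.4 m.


Formula: Cb = V / (L * B * T)
Step 1 — L * B * T = 253.6 * 41.0 * 17.4 = 180918.24 m^3
Step 2 — Cb = 109918.9 / 180918.24 ≈ 0.60756 (5 s.f.)

0.60756


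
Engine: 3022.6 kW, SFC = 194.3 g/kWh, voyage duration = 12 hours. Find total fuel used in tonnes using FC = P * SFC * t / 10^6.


Formula: FC (tonnes) = P * SFC * t / 1,000,000
Step 1 — P * SFC * t = 3022.6 * 194.3 * 12 = 7047494.16 g
Step 2 — FC (tonnes) = 7047494.16 / 1,000,000 ≈ 7.0475 tonnes (5 s.f.)

7.0475 tonnes


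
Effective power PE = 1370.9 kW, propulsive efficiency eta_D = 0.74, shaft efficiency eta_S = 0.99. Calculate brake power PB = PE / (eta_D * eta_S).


Formula: PB = PE / (eta_D * eta_S)
Step 1 — combined efficiency = eta_D * eta_S = 0.74 * 0.99 = 0.7326
Step 2 — PB = 1370.9 / 0.7326 ≈ 1871.3 kW (5 s.f.)

1871.3 kW


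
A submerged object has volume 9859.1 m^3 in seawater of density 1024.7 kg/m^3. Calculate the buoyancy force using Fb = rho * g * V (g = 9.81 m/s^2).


Formula: Fb = rho * g * V
Substituting: Fb = 1024.7 * 9.81 * 9859.1
Intermediate: 1024.7 * 9.81 = 10052.307
Result: Fb = 10052.307 * 9859.1 ≈ 99107000 N (5 s.f.)

99107000 N


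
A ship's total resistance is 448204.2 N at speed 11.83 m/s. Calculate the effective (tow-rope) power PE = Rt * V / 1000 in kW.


Formula: PE = Rt * V / 1000 (kW)
Step 1 — PE (W) = 448204.2 * 11.83 = 5302255.686 W
Step 2 — PE (kW) = 5302255.686 / 1000 ≈ 5302.3 kW (5 s.f.)

5302.3 kW


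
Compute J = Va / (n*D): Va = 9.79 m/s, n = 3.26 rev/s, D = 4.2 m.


Formula: J = Va / (n * D)
Step 1 — n * D = 3.26 * 4.2 = 13.692
Step 2 — J = 9.79 / 13.692 ≈ 0.71502 (5 s.f.)

0.71502


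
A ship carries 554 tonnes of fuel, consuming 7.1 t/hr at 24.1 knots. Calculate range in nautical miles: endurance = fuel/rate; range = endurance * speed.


Formula: endurance = fuel / rate; range = endurance * speed
Step 1 — endurance = 554 / 7.1 = 78.0282 hours
Step 2 — range = 78.0282 * 24.1 ≈ 1880.5 nautical miles (5 s.f.)

1880.5 NM


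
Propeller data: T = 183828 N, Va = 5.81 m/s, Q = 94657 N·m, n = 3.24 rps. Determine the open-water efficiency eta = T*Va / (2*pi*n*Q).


Formula: eta = T * Va / (2 * pi * n * Q)
Step 1 — numerator = T * Va = 183828 * 5.81 = 1068040.68
Step 2 — 2 * pi * n = 2 * pi * 3.24 = 20.35752
Step 3 — denominator = 20.35752 * 94657 = 1926981.77
Step 4 — eta = 1068040.68 / 1926981.77 ≈ 0.55426 (5 s.f.)

0.55426


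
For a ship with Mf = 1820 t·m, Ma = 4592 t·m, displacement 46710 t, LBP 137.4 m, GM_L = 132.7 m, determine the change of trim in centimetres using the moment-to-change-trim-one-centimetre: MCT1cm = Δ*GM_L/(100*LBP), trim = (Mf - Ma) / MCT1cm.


Formula: net trimming moment = Mf - Ma; MCT1cm = Δ*GM_L/(100*LBP); trim = net moment / MCT1cm
Step 1 — net trimming moment = 1820 - 4592 = -2772 t·m
Step 2 — MCT1cm = 46710 * 132.7 / (100 * 137.4) = 451.1221 t·m/cm
Step 3 — trim = -2772 / 451.1221 ≈ -6.1447 cm (5 s.f.)

-6.1447 cm


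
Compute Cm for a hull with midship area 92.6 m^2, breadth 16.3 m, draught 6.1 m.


Formula: Cm = Am / (B * T)
Step 1 — B * T = 16.3 * 6.1 = 99.43 m^2
Step 2 — Cm = 92.6 / 99.43 ≈ 0.93131 (5 s.f.)

0.93131


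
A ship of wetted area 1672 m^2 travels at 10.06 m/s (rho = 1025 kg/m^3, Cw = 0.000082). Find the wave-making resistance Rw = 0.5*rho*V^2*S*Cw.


Formula: Rw = 0.5 * rho * V^2 * S * Cw
Step 1 — V^2 = 10.06^2 = 101.2036
Step 2 — 0.5 * rho * V^2 = 0.5 * 1025 * 101.2036 = 51866.845
Step 3 — Rw = 51866.845 * 1672 * 0.000082 ≈ 7111.2 N (5 s.f.)

7111.2 N


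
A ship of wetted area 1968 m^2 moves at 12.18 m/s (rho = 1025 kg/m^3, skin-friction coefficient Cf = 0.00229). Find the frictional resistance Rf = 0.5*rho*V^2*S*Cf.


Formula: Rf = 0.5 * rho * V^2 * S * Cf
Step 1 — V^2 = 12.18^2 = 148.3524
Step 2 — 0.5 * rho * V^2 = 0.5 * 1025 * 148.3524 = 76030.605
Step 3 — Rf = 76030.605 * 1968 * 0.00229 ≈ 342650 N (5 s.f.)

342650 N


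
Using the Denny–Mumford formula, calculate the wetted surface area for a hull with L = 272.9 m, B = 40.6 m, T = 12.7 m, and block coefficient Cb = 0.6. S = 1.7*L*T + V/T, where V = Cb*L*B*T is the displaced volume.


Formula: S = 1.7*L*T + V/T with V = Cb*L*B*T, i.e. S = L * (1.7*T + Cb*B)
Step 1 — 1.7*T = 1.7 * 12.7 = 21.59 m
Step 2 — Cb*B = 0.6 * 40.6 = 24.36 m
Step 3 — 1.7*T + Cb*B = 21.59 + 24.36 = 45.95 m
Step 4 — S = 272.9 * 45.95 ≈ 12540 m^2 (5 s.f.)

12540 m^2


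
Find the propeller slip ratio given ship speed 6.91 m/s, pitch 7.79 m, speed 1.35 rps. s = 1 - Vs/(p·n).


Formula: s = 1 - Vs / (p * n)
Step 1 — p * n = 7.79 * 1.35 = 10.5165
Step 2 — Vs / (p*n) = 6.91 / 10.5165 = 0.657063 (6 d.p.)
Step 3 — s = 1 - 0.657063 = 0.342937

0.342937


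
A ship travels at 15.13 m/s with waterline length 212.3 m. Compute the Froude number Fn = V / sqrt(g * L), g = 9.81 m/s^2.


Formula: Fn = V / sqrt(g * L)
Step 1 — g * L = 9.81 * 212.3 = 2082.663
Step 2 — sqrt(g * L) = sqrt(2082.663) = 45.636203
Step 3 — Fn = 15.13 / 45.636203 ≈ 0.33154 (5 s.f.)

0.33154


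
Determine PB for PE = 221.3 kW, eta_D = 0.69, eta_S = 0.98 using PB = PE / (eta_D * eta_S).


Formula: PB = PE / (eta_D * eta_S)
Step 1 — combined efficiency = eta_D * eta_S = 0.69 * 0.98 = 0.6762
Step 2 — PB = 221.3 / 0.6762 ≈ 327.27 kW (5 s.f.)

327.27 kW


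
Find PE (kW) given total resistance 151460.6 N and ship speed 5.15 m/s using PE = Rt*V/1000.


Formula: PE = Rt * V / 1000 (kW)
Step 1 — PE (W) = 151460.6 * 5.15 = 780022.09 W
Step 2 — PE (kW) = 780022.09 / 1000 ≈ 780.02 kW (5 s.f.)

780.02 kW


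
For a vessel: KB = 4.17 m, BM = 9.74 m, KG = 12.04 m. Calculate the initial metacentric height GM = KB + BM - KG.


Formula: GM = KB + BM - KG
Step 1 — KM = KB + BM = 4.17 + 9.74 = 13.91 m
Step 2 — GM = KM - KG = 13.91 - 12.04 = 1.87 m

1.87 m


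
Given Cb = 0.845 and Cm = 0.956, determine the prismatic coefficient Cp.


Formula: Cp = Cb / Cm
Substituting: Cp = 0.845 / 0.956
Result: Cp ≈ 0.88389 (5 s.f.)

0.88389


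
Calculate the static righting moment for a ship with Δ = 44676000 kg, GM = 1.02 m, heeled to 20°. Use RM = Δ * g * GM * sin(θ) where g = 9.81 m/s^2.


Formula: GZ = GM * sin(theta); RM = disp * g * GZ
Step 1 — GZ = 1.02 * sin(20°) = 1.02 * 0.34202 = 0.34886 m
Step 2 — RM = 44676000 * 9.81 * 0.34886 ≈ 152900000 N·m (5 s.f.)

152900000 N·m


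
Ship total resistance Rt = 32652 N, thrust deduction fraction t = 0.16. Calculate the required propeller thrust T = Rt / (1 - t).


Formula: T = Rt / (1 - t)
Step 1 — (1 - t) = 1 - 0.16 = 0.84
Step 2 — T = 32652 / 0.84 ≈ 38871 N (5 s.f.)

38871 N


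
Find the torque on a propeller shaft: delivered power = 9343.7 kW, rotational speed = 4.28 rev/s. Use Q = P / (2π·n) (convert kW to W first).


Formula: Q = P_W / (2 * pi * n)
Step 1 — P_W = 9343.7 kW * 1000 = 9343700.0 W
Step 2 — 2 * pi * n = 2 * pi * 4.28 = 26.892033
Step 3 — Q = 9343700.0 / 26.892033 ≈ 347450 N·m (5 s.f.)

347450 N·m


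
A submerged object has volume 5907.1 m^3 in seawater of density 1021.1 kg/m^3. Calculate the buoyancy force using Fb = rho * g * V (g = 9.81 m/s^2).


Formula: Fb = rho * g * V
Substituting: Fb = 1021.1 * 9.81 * 5907.1
Intermediate: 1021.1 * 9.81 = 10016.991
Result: Fb = 10016.991 * 5907.1 ≈ 59171000 N (5 s.f.)

59171000 N


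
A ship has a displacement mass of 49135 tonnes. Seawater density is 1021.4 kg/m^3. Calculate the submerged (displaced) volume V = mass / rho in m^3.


Formula: V = mass / rho
Step 1 — convert tonnes to kg: 49135 t * 1000 = 49135000 kg
Step 2 — V = 49135000 / 1021.4 ≈ 48106 m^3 (5 s.f.)

48106 m^3


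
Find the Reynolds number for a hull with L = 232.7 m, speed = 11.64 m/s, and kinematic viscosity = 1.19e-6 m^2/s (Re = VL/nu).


Formula: Re = V * L / nu
Step 1 — V * L = 11.64 * 232.7 = 2708.628 m^2/s
Step 2 — Re = 2708.628 / 1.19e-6 = 2.28e+09

2.28e+09


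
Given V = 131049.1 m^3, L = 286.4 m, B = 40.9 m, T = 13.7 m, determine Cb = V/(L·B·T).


Formula: Cb = V / (L * B * T)
Step 1 — L * B * T = 286.4 * 40.9 * 13.7 = 160478.512 m^3
Step 2 — Cb = 131049.1 / 160478.512 ≈ 0.81661 (5 s.f.)

0.81661


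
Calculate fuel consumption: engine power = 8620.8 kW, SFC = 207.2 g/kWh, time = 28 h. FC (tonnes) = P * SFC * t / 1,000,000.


Formula: FC (tonnes) = P * SFC * t / 1,000,000
Step 1 — P * SFC * t = 8620.8 * 207.2 * 28 = 50014433.28 g
Step 2 — FC (tonnes) = 50014433.28 / 1,000,000 ≈ 50.014 tonnes (5 s.f.)

50.014 tonnes


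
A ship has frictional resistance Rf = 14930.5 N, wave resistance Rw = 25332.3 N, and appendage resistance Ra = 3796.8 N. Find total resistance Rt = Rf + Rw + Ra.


Formula: Rt = Rf + Rw + Ra
Substituting: Rt = 14930.5 + 25332.3 + 3796.8
Result: Rt = 44059.6 N

44059.6 N


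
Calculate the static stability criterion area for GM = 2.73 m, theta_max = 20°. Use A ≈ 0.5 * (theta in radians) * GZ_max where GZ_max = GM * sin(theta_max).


Formula: GZ_max = GM * sin(theta); Area = 0.5 * theta_rad * GZ_max
Step 1 — GZ_max = 2.73 * sin(20°) = 2.73 * 0.34202 = 0.933715 m
Step 2 — theta_rad = 20 * pi/180 = 0.349066 rad
Step 3 — Area = 0.5 * 0.349066 * 0.933715 ≈ 0.16296 m·rad (5 s.f.)

0.16296 m·rad


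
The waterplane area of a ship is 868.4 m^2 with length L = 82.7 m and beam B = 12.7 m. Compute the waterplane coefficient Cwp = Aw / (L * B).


Formula: Cwp = Aw / (L * B)
Step 1 — L * B = 82.7 * 12.7 = 1050.29 m^2
Step 2 — Cwp = 868.4 / 1050.29 ≈ 0.82682 (5 s.f.)

0.82682


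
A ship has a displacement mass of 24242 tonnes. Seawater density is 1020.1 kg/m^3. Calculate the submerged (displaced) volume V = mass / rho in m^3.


Formula: V = mass / rho
Step 1 — convert tonnes to kg: 24242 t * 1000 = 24242000 kg
Step 2 — V = 24242000 / 1020.1 ≈ 23764 m^3 (5 s.f.)

23764 m^3


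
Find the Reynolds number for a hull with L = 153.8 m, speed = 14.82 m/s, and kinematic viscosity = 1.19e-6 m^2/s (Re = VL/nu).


Formula: Re = V * L / nu
Step 1 — V * L = 14.82 * 153.8 = 2279.316 m^2/s
Step 2 — Re = 2279.316 / 1.19e-6 = 1.92e+09

1.92e+09


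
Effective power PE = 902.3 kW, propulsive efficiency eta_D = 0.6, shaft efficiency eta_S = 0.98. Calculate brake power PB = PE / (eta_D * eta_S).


Formula: PB = PE / (eta_D * eta_S)
Step 1 — combined efficiency = eta_D * eta_S = 0.6 * 0.98 = 0.588
Step 2 — PB = 902.3 / 0.588 ≈ 1534.5 kW (5 s.f.)

1534.5 kW


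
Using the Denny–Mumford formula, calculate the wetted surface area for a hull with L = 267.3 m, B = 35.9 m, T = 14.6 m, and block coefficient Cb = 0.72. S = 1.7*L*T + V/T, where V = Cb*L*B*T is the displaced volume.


Formula: S = 1.7*L*T + V/T with V = Cb*L*B*T, i.e. S = L * (1.7*T + Cb*B)
Step 1 — 1.7*T = 1.7 * 14.6 = 24.82 m
Step 2 — Cb*B = 0.72 * 35.9 = 25.848 m
Step 3 — 1.7*T + Cb*B = 24.82 + 25.848 = 50.668 m
Step 4 — S = 267.3 * 50.668 ≈ 13544 m^2 (5 s.f.)

13544 m^2


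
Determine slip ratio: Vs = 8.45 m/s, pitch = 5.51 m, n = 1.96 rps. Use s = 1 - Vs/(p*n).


Formula: s = 1 - Vs / (p * n)
Step 1 — p * n = 5.51 * 1.96 = 10.7996
Step 2 — Vs / (p*n) = 8.45 / 10.7996 = 0.782436 (6 d.p.)
Step 3 — s = 1 - 0.782436 = 0.217564

0.217564


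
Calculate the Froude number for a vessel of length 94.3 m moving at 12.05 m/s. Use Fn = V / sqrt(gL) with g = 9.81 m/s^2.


Formula: Fn = V / sqrt(g * L)
Step 1 — g * L = 9.81 * 94.3 = 925.083
Step 2 — sqrt(g * L) = sqrt(925.083) = 30.415177
Step 3 — Fn = 12.05 / 30.415177 ≈ 0.39618 (5 s.f.)

0.39618


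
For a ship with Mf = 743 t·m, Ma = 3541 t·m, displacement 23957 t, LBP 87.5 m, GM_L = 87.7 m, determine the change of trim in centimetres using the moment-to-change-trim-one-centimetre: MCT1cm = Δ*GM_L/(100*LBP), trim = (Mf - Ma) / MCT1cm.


Formula: net trimming moment = Mf - Ma; MCT1cm = Δ*GM_L/(100*LBP); trim = net moment / MCT1cm
Step 1 — net trimming moment = 743 - 3541 = -2798 t·m
Step 2 — MCT1cm = 23957 * 87.7 / (100 * 87.5) = 240.1176 t·m/cm
Step 3 — trim = -2798 / 240.1176 ≈ -11.653 cm (5 s.f.)

-11.653 cm


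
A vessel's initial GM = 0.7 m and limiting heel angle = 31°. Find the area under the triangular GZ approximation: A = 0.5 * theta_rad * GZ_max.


Formula: GZ_max = GM * sin(theta); Area = 0.5 * theta_rad * GZ_max
Step 1 — GZ_max = 0.7 * sin(31°) = 0.7 * 0.515038 = 0.360527 m
Step 2 — theta_rad = 31 * pi/180 = 0.541052 rad
Step 3 — Area = 0.5 * 0.541052 * 0.360527 ≈ 0.097532 m·rad (5 s.f.)

0.097532 m·rad


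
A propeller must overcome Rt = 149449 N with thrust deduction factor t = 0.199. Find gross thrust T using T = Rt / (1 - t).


Formula: T = Rt / (1 - t)
Step 1 — (1 - t) = 1 - 0.199 = 0.801
Step 2 — T = 149449 / 0.801 ≈ 186580 N (5 s.f.)

186580 N


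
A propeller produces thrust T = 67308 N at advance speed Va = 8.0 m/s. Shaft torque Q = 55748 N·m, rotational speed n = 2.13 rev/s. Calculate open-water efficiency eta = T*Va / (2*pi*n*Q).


Formula: eta = T * Va / (2 * pi * n * Q)
Step 1 — numerator = T * Va = 67308 * 8.0 = 538464.0
Step 2 — 2 * pi * n = 2 * pi * 2.13 = 13.383185
Step 3 — denominator = 13.383185 * 55748 = 746085.8
Step 4 — eta = 538464.0 / 746085.8 ≈ 0.72172 (5 s.f.)

0.72172


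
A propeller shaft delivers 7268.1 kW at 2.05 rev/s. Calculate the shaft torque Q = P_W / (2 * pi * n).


Formula: Q = P_W / (2 * pi * n)
Step 1 — P_W = 7268.1 kW * 1000 = 7268100.0 W
Step 2 — 2 * pi * n = 2 * pi * 2.05 = 12.88053
Step 3 — Q = 7268100.0 / 12.88053 ≈ 564270 N·m (5 s.f.)

564270 N·m


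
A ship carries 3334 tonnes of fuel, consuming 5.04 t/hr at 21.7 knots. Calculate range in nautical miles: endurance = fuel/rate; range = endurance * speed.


Formula: endurance = fuel / rate; range = endurance * speed
Step 1 — endurance = 3334 / 5.04 = 661.5079 hours
Step 2 — range = 661.5079 * 21.7 ≈ 14355 nautical miles (5 s.f.)

14355 NM


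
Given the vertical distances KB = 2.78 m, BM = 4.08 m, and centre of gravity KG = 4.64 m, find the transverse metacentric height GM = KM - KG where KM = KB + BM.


Formula: GM = KB + BM - KG
Step 1 — KM = KB + BM = 2.78 + 4.08 = 6.86 m
Step 2 — GM = KM - KG = 6.86 - 4.64 = 2.22 m

2.22 m


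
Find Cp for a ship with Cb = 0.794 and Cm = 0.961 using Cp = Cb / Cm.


Formula: Cp = Cb / Cm
Substituting: Cp = 0.794 / 0.961
Result: Cp ≈ 0.82622 (5 s.f.)

0.82622


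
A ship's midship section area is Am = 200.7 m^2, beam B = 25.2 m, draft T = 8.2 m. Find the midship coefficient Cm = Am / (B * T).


Formula: Cm = Am / (B * T)
Step 1 — B * T = 25.2 * 8.2 = 206.64 m^2
Step 2 — Cm = 200.7 / 206.64 ≈ 0.97125 (5 s.f.)

0.97125


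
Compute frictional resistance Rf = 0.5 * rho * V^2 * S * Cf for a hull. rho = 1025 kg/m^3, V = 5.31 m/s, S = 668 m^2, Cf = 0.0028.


Formula: Rf = 0.5 * rho * V^2 * S * Cf
Step 1 — V^2 = 5.31^2 = 28.1961
Step 2 — 0.5 * rho * V^2 = 0.5 * 1025 * 28.1961 = 14450.50125
Step 3 — Rf = 14450.50125 * 668 * 0.0028 ≈ 27028 N (5 s.f.)

27028 N


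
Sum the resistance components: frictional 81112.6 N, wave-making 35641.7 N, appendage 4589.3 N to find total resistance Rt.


Formula: Rt = Rf + Rw + Ra
Substituting: Rt = 81112.6 + 35641.7 + 4589.3
Result: Rt = 121343.6 N

121343.6 N


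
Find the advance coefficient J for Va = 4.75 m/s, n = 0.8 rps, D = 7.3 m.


Formula: J = Va / (n * D)
Step 1 — n * D = 0.8 * 7.3 = 5.84
Step 2 — J = 4.75 / 5.84 ≈ 0.81336 (5 s.f.)

0.81336


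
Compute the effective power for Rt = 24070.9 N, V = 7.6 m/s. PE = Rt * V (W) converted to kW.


Formula: PE = Rt * V / 1000 (kW)
Step 1 — PE (W) = 24070.9 * 7.6 = 182938.84 W
Step 2 — PE (kW) = 182938.84 / 1000 ≈ 182.94 kW (5 s.f.)

182.94 kW


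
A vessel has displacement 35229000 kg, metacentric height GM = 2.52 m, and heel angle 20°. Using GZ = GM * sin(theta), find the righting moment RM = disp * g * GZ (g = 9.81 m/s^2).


Formula: GZ = GM * sin(theta); RM = disp * g * GZ
Step 1 — GZ = 2.52 * sin(20°) = 2.52 * 0.34202 = 0.86189 m
Step 2 — RM = 35229000 * 9.81 * 0.86189 ≈ 297870000 N·m (5 s.f.)

297870000 N·m


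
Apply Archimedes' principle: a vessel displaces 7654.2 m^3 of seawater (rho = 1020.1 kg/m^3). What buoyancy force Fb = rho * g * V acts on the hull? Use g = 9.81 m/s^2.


Formula: Fb = rho * g * V
Substituting: Fb = 1020.1 * 9.81 * 7654.2
Intermediate: 1020.1 * 9.81 = 10007.181
Result: Fb = 10007.181 * 7654.2 ≈ 76597000 N (5 s.f.)

76597000 N


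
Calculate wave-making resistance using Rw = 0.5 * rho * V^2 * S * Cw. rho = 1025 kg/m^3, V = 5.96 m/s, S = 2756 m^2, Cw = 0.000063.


Formula: Rw = 0.5 * rho * V^2 * S * Cw
Step 1 — V^2 = 5.96^2 = 35.5216
Step 2 — 0.5 * rho * V^2 = 0.5 * 1025 * 35.5216 = 18204.82
Step 3 — Rw = 18204.82 * 2756 * 0.000063 ≈ 3160.9 N (5 s.f.)

3160.9 N


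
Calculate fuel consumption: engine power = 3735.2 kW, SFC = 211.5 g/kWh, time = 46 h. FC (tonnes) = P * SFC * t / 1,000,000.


Formula: FC (tonnes) = P * SFC * t / 1,000,000
Step 1 — P * SFC * t = 3735.2 * 211.5 * 46 = 36339760.8 g
Step 2 — FC (tonnes) = 36339760.8 / 1,000,000 ≈ 36.340 tonnes (5 s.f.)

36.340 tonnes


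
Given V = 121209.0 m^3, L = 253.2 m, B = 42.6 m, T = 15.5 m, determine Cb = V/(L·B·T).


Formula: Cb = V / (L * B * T)
Step 1 — L * B * T = 253.2 * 42.6 * 15.5 = 167187.96 m^3
Step 2 — Cb = 121209.0 / 167187.96 ≈ 0.72499 (5 s.f.)

0.72499


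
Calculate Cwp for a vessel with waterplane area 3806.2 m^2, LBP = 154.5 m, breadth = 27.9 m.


Formula: Cwp = Aw / (L * B)
Step 1 — L * B = 154.5 * 27.9 = 4310.55 m^2
Step 2 — Cwp = 3806.2 / 4310.55 ≈ 0.88300 (5 s.f.)

0.88300


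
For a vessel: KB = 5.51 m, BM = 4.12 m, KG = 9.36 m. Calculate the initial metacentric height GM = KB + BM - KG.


Formula: GM = KB + BM - KG
Step 1 — KM = KB + BM = 5.51 + 4.12 = 9.63 m
Step 2 — GM = KM - KG = 9.63 - 9.36 = 0.27 m

0.27 m


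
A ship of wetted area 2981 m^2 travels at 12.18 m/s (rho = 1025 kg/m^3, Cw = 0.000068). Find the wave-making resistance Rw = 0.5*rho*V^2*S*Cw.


Formula: Rw = 0.5 * rho * V^2 * S * Cw
Step 1 — V^2 = 12.18^2 = 148.3524
Step 2 — 0.5 * rho * V^2 = 0.5 * 1025 * 148.3524 = 76030.605
Step 3 — Rw = 76030.605 * 2981 * 0.000068 ≈ 15412 N (5 s.f.)

15412 N


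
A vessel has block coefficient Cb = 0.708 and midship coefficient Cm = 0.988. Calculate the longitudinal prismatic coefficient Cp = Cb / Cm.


Formula: Cp = Cb / Cm
Substituting: Cp = 0.708 / 0.988
Result: Cp ≈ 0.71660 (5 s.f.)

0.71660


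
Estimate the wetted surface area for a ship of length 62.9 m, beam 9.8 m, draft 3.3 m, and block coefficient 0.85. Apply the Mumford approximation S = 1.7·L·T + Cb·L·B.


Formula: S = 1.7*L*T + V/T with V = Cb*L*B*T, i.e. S = L * (1.7*T + Cb*B)
Step 1 — 1.7*T = 1.7 * 3.3 = 5.61 m
Step 2 — Cb*B = 0.85 * 9.8 = 8.33 m
Step 3 — 1.7*T + Cb*B = 5.61 + 8.33 = 13.94 m
Step 4 — S = 62.9 * 13.94 ≈ 876.83 m^2 (5 s.f.)

876.83 m^2


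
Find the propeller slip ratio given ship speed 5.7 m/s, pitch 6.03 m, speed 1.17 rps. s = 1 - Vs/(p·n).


Formula: s = 1 - Vs / (p * n)
Step 1 — p * n = 6.03 * 1.17 = 7.0551
Step 2 — Vs / (p*n) = 5.7 / 7.0551 = 0.807926 (6 d.p.)
Step 3 — s = 1 - 0.807926 = 0.192074

0.192074


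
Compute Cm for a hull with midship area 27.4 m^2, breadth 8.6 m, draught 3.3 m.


Formula: Cm = Am / (B * T)
Step 1 — B * T = 8.6 * 3.3 = 28.38 m^2
Step 2 — Cm = 27.4 / 28.38 ≈ 0.96547 (5 s.f.)

0.96547


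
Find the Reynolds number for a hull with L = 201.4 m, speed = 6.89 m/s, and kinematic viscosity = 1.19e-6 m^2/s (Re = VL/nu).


Formula: Re = V * L / nu
Step 1 — V * L = 6.89 * 201.4 = 1387.646 m^2/s
Step 2 — Re = 1387.646 / 1.19e-6 = 1.17e+09

1.17e+09


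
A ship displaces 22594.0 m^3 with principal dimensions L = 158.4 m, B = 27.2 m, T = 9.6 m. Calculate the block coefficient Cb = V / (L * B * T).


Formula: Cb = V / (L * B * T)
Step 1 — L * B * T = 158.4 * 27.2 * 9.6 = 41361.408 m^3
Step 2 — Cb = 22594.0 / 41361.408 ≈ 0.54626 (5 s.f.)

0.54626


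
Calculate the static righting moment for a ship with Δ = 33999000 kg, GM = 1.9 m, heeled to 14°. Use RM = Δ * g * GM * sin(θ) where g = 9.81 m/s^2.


Formula: GZ = GM * sin(theta); RM = disp * g * GZ
Step 1 — GZ = 1.9 * sin(14°) = 1.9 * 0.241922 = 0.459652 m
Step 2 — RM = 33999000 * 9.81 * 0.459652 ≈ 153310000 N·m (5 s.f.)

153310000 N·m


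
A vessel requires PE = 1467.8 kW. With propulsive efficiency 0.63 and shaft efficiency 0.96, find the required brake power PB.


Formula: PB = PE / (eta_D * eta_S)
Step 1 — combined efficiency = eta_D * eta_S = 0.63 * 0.96 = 0.6048
Step 2 — PB = 1467.8 / 0.6048 ≈ 2426.9 kW (5 s.f.)

2426.9 kW


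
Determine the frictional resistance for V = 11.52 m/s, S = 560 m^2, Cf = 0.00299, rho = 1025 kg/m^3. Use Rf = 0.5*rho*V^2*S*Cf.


Formula: Rf = 0.5 * rho * V^2 * S * Cf
Step 1 — V^2 = 11.52^2 = 132.7104
Step 2 — 0.5 * rho * V^2 = 0.5 * 1025 * 132.7104 = 68014.08
Step 3 — Rf = 68014.08 * 560 * 0.00299 ≈ 113880 N (5 s.f.)

113880 N


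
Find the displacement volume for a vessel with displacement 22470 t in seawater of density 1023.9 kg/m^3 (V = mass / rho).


Formula: V = mass / rho
Step 1 — convert tonnes to kg: 22470 t * 1000 = 22470000 kg
Step 2 — V = 22470000 / 1023.9 ≈ 21946 m^3 (5 s.f.)

21946 m^3


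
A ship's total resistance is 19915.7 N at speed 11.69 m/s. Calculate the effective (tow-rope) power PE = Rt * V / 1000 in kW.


Formula: PE = Rt * V / 1000 (kW)
Step 1 — PE (W) = 19915.7 * 11.69 = 232814.533 W
Step 2 — PE (kW) = 232814.533 / 1000 ≈ 232.81 kW (5 s.f.)

232.81 kW


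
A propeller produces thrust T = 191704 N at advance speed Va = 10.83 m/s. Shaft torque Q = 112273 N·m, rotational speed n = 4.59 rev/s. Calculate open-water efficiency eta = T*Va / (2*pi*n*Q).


Formula: eta = T * Va / (2 * pi * n * Q)
Step 1 — numerator = T * Va = 191704 * 10.83 = 2076154.32
Step 2 — 2 * pi * n = 2 * pi * 4.59 = 28.839821
Step 3 — denominator = 28.839821 * 112273 = 3237933.22
Step 4 — eta = 2076154.32 / 3237933.22 ≈ 0.64120 (5 s.f.)

0.64120


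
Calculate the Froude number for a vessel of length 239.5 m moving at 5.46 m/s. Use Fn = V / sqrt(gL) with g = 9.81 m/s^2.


Formula: Fn = V / sqrt(g * L)
Step 1 — g * L = 9.81 * 239.5 = 2349.495
Step 2 — sqrt(g * L) = sqrt(2349.495) = 48.47159
Step 3 — Fn = 5.46 / 48.47159 ≈ 0.11264 (5 s.f.)

0.11264


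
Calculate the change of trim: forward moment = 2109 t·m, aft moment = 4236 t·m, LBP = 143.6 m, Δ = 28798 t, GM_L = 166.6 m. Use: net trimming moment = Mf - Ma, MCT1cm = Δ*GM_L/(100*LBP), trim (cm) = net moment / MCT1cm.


Formula: net trimming moment = Mf - Ma; MCT1cm = Δ*GM_L/(100*LBP); trim = net moment / MCT1cm
Step 1 — net trimming moment = 2109 - 4236 = -2127 t·m
Step 2 — MCT1cm = 28798 * 166.6 / (100 * 143.6) = 334.1049 t·m/cm
Step 3 — trim = -2127 / 334.1049 ≈ -6.3663 cm (5 s.f.)

-6.3663 cm


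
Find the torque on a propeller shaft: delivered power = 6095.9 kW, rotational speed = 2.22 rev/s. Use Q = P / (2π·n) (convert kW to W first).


Formula: Q = P_W / (2 * pi * n)
Step 1 — P_W = 6095.9 kW * 1000 = 6095900.0 W
Step 2 — 2 * pi * n = 2 * pi * 2.22 = 13.948671
Step 3 — Q = 6095900.0 / 13.948671 ≈ 437020 N·m (5 s.f.)

437020 N·m


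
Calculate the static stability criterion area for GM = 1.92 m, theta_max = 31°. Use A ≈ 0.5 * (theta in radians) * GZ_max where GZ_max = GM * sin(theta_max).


Formula: GZ_max = GM * sin(theta); Area = 0.5 * theta_rad * GZ_max
Step 1 — GZ_max = 1.92 * sin(31°) = 1.92 * 0.515038 = 0.988873 m
Step 2 — theta_rad = 31 * pi/180 = 0.541052 rad
Step 3 — Area = 0.5 * 0.541052 * 0.988873 ≈ 0.26752 m·rad (5 s.f.)

0.26752 m·rad


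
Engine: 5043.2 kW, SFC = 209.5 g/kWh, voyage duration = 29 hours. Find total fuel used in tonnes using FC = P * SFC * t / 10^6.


Formula: FC (tonnes) = P * SFC * t / 1,000,000
Step 1 — P * SFC * t = 5043.2 * 209.5 * 29 = 30639961.6 g
Step 2 — FC (tonnes) = 30639961.6 / 1,000,000 ≈ 30.640 tonnes (5 s.f.)

30.640 tonnes


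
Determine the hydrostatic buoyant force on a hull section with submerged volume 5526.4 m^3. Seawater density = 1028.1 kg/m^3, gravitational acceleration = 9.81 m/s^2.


Formula: Fb = rho * g * V
Substituting: Fb = 1028.1 * 9.81 * 5526.4
Intermediate: 1028.1 * 9.81 = 10085.661
Result: Fb = 10085.661 * 5526.4 ≈ 55737000 N (5 s.f.)

55737000 N


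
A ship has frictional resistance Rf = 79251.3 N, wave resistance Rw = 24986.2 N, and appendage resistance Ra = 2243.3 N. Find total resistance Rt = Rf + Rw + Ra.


Formula: Rt = Rf + Rw + Ra
Substituting: Rt = 79251.3 + 24986.2 + 2243.3
Result: Rt = 106480.8 N

106480.8 N


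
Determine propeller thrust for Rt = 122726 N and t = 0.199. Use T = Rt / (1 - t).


Formula: T = Rt / (1 - t)
Step 1 — (1 - t) = 1 - 0.199 = 0.801
Step 2 — T = 122726 / 0.801 ≈ 153220 N (5 s.f.)

153220 N


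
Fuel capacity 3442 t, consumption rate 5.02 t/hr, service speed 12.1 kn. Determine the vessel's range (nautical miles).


Formula: endurance = fuel / rate; range = endurance * speed
Step 1 — endurance = 3442 / 5.02 = 685.6574 hours
Step 2 — range = 685.6574 * 12.1 ≈ 8296.5 nautical miles (5 s.f.)

8296.5 NM


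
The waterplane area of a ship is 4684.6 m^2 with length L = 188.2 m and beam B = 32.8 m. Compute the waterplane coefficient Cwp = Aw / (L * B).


Formula: Cwp = Aw / (L * B)
Step 1 — L * B = 188.2 * 32.8 = 6172.96 m^2
Step 2 — Cwp = 4684.6 / 6172.96 ≈ 0.75889 (5 s.f.)

0.75889


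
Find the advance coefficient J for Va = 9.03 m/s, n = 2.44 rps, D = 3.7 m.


Formula: J = Va / (n * D)
Step 1 — n * D = 2.44 * 3.7 = 9.028
Step 2 — J = 9.03 / 9.028 ≈ 1.0002 (5 s.f.)

1.0002


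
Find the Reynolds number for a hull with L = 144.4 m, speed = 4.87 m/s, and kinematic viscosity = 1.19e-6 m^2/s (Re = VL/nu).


Formula: Re = V * L / nu
Step 1 — V * L = 4.87 * 144.4 = 703.228 m^2/s
Step 2 — Re = 703.228 / 1.19e-6 = 5.91e+08

5.91e+08


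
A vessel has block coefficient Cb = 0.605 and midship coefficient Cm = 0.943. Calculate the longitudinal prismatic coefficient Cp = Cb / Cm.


Formula: Cp = Cb / Cm
Substituting: Cp = 0.605 / 0.943
Result: Cp ≈ 0.64157 (5 s.f.)

0.64157


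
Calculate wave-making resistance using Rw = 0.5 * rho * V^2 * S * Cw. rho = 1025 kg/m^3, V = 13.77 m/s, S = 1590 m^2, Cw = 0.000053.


Formula: Rw = 0.5 * rho * V^2 * S * Cw
Step 1 — V^2 = 13.77^2 = 189.6129
Step 2 — 0.5 * rho * V^2 = 0.5 * 1025 * 189.6129 = 97176.61125
Step 3 — Rw = 97176.61125 * 1590 * 0.000053 ≈ 8189.1 N (5 s.f.)

8189.1 N


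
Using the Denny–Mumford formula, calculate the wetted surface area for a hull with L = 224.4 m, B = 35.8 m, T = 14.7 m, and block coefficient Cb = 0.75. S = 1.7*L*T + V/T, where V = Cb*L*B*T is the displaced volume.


Formula: S = 1.7*L*T + V/T with V = Cb*L*B*T, i.e. S = L * (1.7*T + Cb*B)
Step 1 — 1.7*T = 1.7 * 14.7 = 24.99 m
Step 2 — Cb*B = 0.75 * 35.8 = 26.85 m
Step 3 — 1.7*T + Cb*B = 24.99 + 26.85 = 51.84 m
Step 4 — S = 224.4 * 51.84 ≈ 11633 m^2 (5 s.f.)

11633 m^2


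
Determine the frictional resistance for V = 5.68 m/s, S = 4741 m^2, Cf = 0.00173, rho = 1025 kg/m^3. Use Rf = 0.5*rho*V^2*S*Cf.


Formula: Rf = 0.5 * rho * V^2 * S * Cf
Step 1 — V^2 = 5.68^2 = 32.2624
Step 2 — 0.5 * rho * V^2 = 0.5 * 1025 * 32.2624 = 16534.48
Step 3 — Rf = 16534.48 * 4741 * 0.00173 ≈ 135610 N (5 s.f.)

135610 N


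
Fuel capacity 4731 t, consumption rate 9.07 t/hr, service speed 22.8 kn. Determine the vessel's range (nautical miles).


Formula: endurance = fuel / rate; range = endurance * speed
Step 1 — endurance = 4731 / 9.07 = 521.6097 hours
Step 2 — range = 521.6097 * 22.8 ≈ 11893 nautical miles (5 s.f.)

11893 NM


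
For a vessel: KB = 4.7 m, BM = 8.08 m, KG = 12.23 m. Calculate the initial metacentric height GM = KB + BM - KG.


Formula: GM = KB + BM - KG
Step 1 — KM = KB + BM = 4.7 + 8.08 = 12.78 m
Step 2 — GM = KM - KG = 12.78 - 12.23 = 0.55 m

0.55 m
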